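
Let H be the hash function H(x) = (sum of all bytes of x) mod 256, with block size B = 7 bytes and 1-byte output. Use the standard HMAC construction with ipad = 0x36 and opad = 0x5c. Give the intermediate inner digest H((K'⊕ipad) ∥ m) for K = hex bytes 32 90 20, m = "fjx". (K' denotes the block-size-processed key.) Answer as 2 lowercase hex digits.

e0

Key hex bytes 32 90 20 is 3 bytes ≤ B = 7; zero-pad to 7 bytes: K' = 32 90 20 00 00 00 00.
K' ⊕ ipad = 04 a6 16 36 36 36 36.
Inner input = 04 a6 16 36 36 36 36 ∥ 66 6a 78.
Inner hash: sum = 4+166+22+54+54+54+54+102+106+120 = 736; mod 256 = 224 → e0.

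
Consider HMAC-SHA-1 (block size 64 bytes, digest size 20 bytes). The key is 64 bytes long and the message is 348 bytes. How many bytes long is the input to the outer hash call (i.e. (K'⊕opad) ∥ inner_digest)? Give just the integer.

84

Key is 64 ≤ 64 bytes, zero-padded: |K'| = 64.
Outer input = (K'⊕opad) ∥ H(inner) → 64 + 20 = 84 bytes.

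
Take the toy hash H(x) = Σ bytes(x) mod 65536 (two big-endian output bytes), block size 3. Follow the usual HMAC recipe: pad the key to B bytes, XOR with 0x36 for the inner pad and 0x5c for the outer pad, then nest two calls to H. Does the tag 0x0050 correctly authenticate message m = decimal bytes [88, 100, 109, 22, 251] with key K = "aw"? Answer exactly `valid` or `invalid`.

invalid

Key "aw" = 61 77 is 2 bytes ≤ B = 3; zero-pad to 3 bytes: K' = 61 77 00.
K' ⊕ ipad = 57 41 36; K' ⊕ opad = 3d 2b 5c.
Inner hash: sum = 87+65+54+88+100+109+22+251 = 776 → 03 08.
Outer hash (recomputed tag): sum = 61+43+92+3+8 = 207 → 00 cf.
Recomputed tag = 00cf; claimed = 0050 → mismatch.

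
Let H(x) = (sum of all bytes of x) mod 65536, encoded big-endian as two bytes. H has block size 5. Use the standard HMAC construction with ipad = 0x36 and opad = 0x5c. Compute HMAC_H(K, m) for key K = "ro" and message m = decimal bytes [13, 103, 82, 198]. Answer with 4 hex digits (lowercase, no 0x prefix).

Key "ro" = 72 6f is 2 bytes ≤ B = 5; zero-pad to 5 bytes: K' = 72 6f 00 00 00.
K' ⊕ ipad = 44 59 36 36 36.  K' ⊕ opad = 2e 33 5c 5c 5c.
Inner input = (K'⊕ipad) ∥ m = 44 59 36 36 36 ∥ 0d 67 52 c6.
Inner hash: sum = 68+89+54+54+54+13+103+82+198 = 715 → 02 cb.
Outer input = (K'⊕opad) ∥ inner = 2e 33 5c 5c 5c ∥ 02 cb.
Outer hash (tag): sum = 46+51+92+92+92+2+203 = 578 → 02 42.

0242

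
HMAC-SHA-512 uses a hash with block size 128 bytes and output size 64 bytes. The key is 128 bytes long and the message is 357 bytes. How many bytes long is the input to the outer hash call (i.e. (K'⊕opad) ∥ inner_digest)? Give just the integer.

192

Key is 128 ≤ 128 bytes, zero-padded: |K'| = 128.
Outer input = (K'⊕opad) ∥ H(inner) → 128 + 64 = 192 bytes.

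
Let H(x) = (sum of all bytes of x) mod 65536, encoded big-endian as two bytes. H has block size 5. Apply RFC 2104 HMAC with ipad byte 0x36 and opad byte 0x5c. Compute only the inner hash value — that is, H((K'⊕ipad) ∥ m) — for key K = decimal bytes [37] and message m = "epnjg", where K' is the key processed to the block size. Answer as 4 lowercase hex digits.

02ff

Key decimal bytes [37] = 25 is 1 byte ≤ B = 5; zero-pad to 5 bytes: K' = 25 00 00 00 00.
K' ⊕ ipad = 13 36 36 36 36.
Inner input = 13 36 36 36 36 ∥ 65 70 6e 6a 67.
Inner hash: sum = 19+54+54+54+54+101+112+110+106+103 = 767 → 02 ff.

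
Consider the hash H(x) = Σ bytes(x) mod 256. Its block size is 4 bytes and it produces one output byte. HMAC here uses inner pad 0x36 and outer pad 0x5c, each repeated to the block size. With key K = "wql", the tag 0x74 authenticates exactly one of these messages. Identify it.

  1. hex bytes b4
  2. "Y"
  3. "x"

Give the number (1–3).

3

Key "wql" = 77 71 6c is 3 bytes ≤ B = 4; zero-pad to 4 bytes: K' = 77 71 6c 00.
K' ⊕ ipad = 41 47 5a 36; K' ⊕ opad = 2b 2d 30 5c.
m1: inner = H(41 47 5a 36 b4) = cc; tag = H(2b 2d 30 5c cc) = b0
m2: inner = H(41 47 5a 36 59) = 71; tag = H(2b 2d 30 5c 71) = 55
m3: inner = H(41 47 5a 36 78) = 90; tag = H(2b 2d 30 5c 90) = 74 ← matches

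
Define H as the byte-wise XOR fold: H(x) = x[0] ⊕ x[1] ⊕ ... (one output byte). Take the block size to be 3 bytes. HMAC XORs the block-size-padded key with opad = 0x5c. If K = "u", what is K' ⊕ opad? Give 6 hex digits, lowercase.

Key "u" = 75 is 1 byte ≤ B = 3; zero-pad to 3 bytes: K' = 75 00 00.
XOR each byte with 0x5c: 75⊕5c=29, 00⊕5c=5c, 00⊕5c=5c.

295c5c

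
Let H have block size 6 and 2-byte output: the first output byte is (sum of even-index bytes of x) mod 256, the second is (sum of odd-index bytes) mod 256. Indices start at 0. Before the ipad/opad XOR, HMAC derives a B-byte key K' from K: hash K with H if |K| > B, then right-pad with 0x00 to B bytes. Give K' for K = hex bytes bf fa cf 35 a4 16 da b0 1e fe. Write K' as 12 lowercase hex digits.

|K| = 10 > B = 6, so first hash the key.
H(K): even-index sum = 810 mod 256 = 42; odd-index sum = 755 mod 256 = 243 → 2a f3.
Zero-pad H(K) = 2a f3 to 6 bytes: K' = 2a f3 00 00 00 00.

2af300000000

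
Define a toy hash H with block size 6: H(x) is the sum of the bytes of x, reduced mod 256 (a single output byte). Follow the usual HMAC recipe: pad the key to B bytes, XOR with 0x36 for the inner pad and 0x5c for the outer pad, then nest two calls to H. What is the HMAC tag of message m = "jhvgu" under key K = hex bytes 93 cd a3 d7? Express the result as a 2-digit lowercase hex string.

Key hex bytes 93 cd a3 d7 is 4 bytes ≤ B = 6; zero-pad to 6 bytes: K' = 93 cd a3 d7 00 00.
K' ⊕ ipad = a5 fb 95 e1 36 36.  K' ⊕ opad = cf 91 ff 8b 5c 5c.
Inner input = (K'⊕ipad) ∥ m = a5 fb 95 e1 36 36 ∥ 6a 68 76 67 75.
Inner hash: sum = 165+251+149+225+54+54+106+104+118+103+117 = 1446; mod 256 = 166 → a6.
Outer input = (K'⊕opad) ∥ inner = cf 91 ff 8b 5c 5c ∥ a6.
Outer hash (tag): sum = 207+145+255+139+92+92+166 = 1096; mod 256 = 72 → 48.

48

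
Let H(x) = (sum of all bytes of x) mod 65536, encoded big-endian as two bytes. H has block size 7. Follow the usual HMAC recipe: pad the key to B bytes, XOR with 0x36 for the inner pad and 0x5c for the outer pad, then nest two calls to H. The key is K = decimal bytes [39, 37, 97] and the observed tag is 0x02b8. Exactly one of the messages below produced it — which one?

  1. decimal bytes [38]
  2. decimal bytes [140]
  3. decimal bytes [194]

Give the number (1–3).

3

Key decimal bytes [39, 37, 97] = 27 25 61 is 3 bytes ≤ B = 7; zero-pad to 7 bytes: K' = 27 25 61 00 00 00 00.
K' ⊕ ipad = 11 13 57 36 36 36 36; K' ⊕ opad = 7b 79 3d 5c 5c 5c 5c.
m1: inner = H(11 13 57 36 36 36 36 26) = 01 79; tag = H(7b 79 3d 5c 5c 5c 5c 01 79) = 031b
m2: inner = H(11 13 57 36 36 36 36 8c) = 01 df; tag = H(7b 79 3d 5c 5c 5c 5c 01 df) = 0381
m3: inner = H(11 13 57 36 36 36 36 c2) = 02 15; tag = H(7b 79 3d 5c 5c 5c 5c 02 15) = 02b8 ← matches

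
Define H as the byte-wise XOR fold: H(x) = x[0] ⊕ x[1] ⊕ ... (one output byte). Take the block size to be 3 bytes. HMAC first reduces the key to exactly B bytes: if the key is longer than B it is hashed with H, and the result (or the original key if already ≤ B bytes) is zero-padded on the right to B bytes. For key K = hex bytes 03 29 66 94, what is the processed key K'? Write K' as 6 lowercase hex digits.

d80000

|K| = 4 > B = 3, so first hash the key.
H(K): XOR 03⊕29⊕66⊕94 = d8.
Zero-pad H(K) = d8 to 3 bytes: K' = d8 00 00.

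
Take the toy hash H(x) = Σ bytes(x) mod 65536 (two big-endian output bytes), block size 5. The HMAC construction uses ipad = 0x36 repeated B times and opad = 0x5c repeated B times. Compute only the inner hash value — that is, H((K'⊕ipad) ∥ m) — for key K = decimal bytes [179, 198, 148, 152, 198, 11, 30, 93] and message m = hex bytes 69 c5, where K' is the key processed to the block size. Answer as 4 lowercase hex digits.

Key decimal bytes [179, 198, 148, 152, 198, 11, 30, 93] = b3 c6 94 98 c6 0b 1e 5d is 8 bytes > B = 5, so hash it first: H(key) = 03 f1, then zero-pad to 5 bytes: K' = 03 f1 00 00 00.
K' ⊕ ipad = 35 c7 36 36 36.
Inner input = 35 c7 36 36 36 ∥ 69 c5.
Inner hash: sum = 53+199+54+54+54+105+197 = 716 → 02 cc.

02cc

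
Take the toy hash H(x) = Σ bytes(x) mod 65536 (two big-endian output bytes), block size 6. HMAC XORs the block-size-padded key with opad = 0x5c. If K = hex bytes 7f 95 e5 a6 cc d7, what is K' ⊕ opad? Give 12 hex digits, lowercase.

23c9b9fa908b

Key hex bytes 7f 95 e5 a6 cc d7 is exactly B = 6 bytes: K' = 7f 95 e5 a6 cc d7.
XOR each byte with 0x5c: 7f⊕5c=23, 95⊕5c=c9, e5⊕5c=b9, a6⊕5c=fa, cc⊕5c=90, d7⊕5c=8b.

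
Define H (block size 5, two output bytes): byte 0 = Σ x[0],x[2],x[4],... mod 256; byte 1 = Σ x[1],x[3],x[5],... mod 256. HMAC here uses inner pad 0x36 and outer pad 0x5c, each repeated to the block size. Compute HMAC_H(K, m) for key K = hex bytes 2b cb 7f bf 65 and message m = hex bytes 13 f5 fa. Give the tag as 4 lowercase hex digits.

6628

Key hex bytes 2b cb 7f bf 65 is exactly B = 5 bytes: K' = 2b cb 7f bf 65.
K' ⊕ ipad = 1d fd 49 89 53.  K' ⊕ opad = 77 97 23 e3 39.
Inner input = (K'⊕ipad) ∥ m = 1d fd 49 89 53 ∥ 13 f5 fa.
Inner hash: even-index sum = 430 mod 256 = 174; odd-index sum = 659 mod 256 = 147 → ae 93.
Outer input = (K'⊕opad) ∥ inner = 77 97 23 e3 39 ∥ ae 93.
Outer hash (tag): even-index sum = 358 mod 256 = 102; odd-index sum = 552 mod 256 = 40 → 66 28.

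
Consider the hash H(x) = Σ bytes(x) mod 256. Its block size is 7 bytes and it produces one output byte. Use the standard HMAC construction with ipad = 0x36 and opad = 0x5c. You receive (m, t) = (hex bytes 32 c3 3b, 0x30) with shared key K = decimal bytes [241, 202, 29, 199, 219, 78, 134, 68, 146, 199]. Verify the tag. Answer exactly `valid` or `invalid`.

Key decimal bytes [241, 202, 29, 199, 219, 78, 134, 68, 146, 199] = f1 ca 1d c7 db 4e 86 44 92 c7 is 10 bytes > B = 7, so hash it first: H(key) = eb, then zero-pad to 7 bytes: K' = eb 00 00 00 00 00 00.
K' ⊕ ipad = dd 36 36 36 36 36 36; K' ⊕ opad = b7 5c 5c 5c 5c 5c 5c.
Inner hash: sum = 221+54+54+54+54+54+54+50+195+59 = 849; mod 256 = 81 → 51.
Outer hash (recomputed tag): sum = 183+92+92+92+92+92+92+81 = 816; mod 256 = 48 → 30.
Recomputed tag = 30; claimed = 30 → match.

valid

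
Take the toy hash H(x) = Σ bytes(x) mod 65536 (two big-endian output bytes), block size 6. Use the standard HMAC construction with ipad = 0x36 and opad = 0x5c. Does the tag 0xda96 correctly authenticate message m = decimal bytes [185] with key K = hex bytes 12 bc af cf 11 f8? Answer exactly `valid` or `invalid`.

Key hex bytes 12 bc af cf 11 f8 is exactly B = 6 bytes: K' = 12 bc af cf 11 f8.
K' ⊕ ipad = 24 8a 99 f9 27 ce; K' ⊕ opad = 4e e0 f3 93 4d a4.
Inner hash: sum = 36+138+153+249+39+206+185 = 1006 → 03 ee.
Outer hash (recomputed tag): sum = 78+224+243+147+77+164+3+238 = 1174 → 04 96.
Recomputed tag = 0496; claimed = da96 → mismatch.

invalid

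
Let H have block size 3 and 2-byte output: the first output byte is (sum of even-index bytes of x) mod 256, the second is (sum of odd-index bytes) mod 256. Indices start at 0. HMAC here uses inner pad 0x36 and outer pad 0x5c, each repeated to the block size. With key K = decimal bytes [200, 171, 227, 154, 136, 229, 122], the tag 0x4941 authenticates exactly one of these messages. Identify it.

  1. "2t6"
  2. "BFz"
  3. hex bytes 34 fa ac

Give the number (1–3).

3

Key decimal bytes [200, 171, 227, 154, 136, 229, 122] = c8 ab e3 9a 88 e5 7a is 7 bytes > B = 3, so hash it first: H(key) = ad 2a, then zero-pad to 3 bytes: K' = ad 2a 00.
K' ⊕ ipad = 9b 1c 36; K' ⊕ opad = f1 76 5c.
m1: inner = H(9b 1c 36 32 74 36) = 45 84; tag = H(f1 76 5c 45 84) = d1bb
m2: inner = H(9b 1c 36 42 46 7a) = 17 d8; tag = H(f1 76 5c 17 d8) = 258d
m3: inner = H(9b 1c 36 34 fa ac) = cb fc; tag = H(f1 76 5c cb fc) = 4941 ← matches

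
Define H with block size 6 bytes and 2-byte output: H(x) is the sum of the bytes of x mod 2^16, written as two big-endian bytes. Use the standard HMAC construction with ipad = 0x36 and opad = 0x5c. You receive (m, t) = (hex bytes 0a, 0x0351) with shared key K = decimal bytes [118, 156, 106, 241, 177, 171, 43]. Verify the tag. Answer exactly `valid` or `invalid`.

valid

Key decimal bytes [118, 156, 106, 241, 177, 171, 43] = 76 9c 6a f1 b1 ab 2b is 7 bytes > B = 6, so hash it first: H(key) = 03 f4, then zero-pad to 6 bytes: K' = 03 f4 00 00 00 00.
K' ⊕ ipad = 35 c2 36 36 36 36; K' ⊕ opad = 5f a8 5c 5c 5c 5c.
Inner hash: sum = 53+194+54+54+54+54+10 = 473 → 01 d9.
Outer hash (recomputed tag): sum = 95+168+92+92+92+92+1+217 = 849 → 03 51.
Recomputed tag = 0351; claimed = 0351 → match.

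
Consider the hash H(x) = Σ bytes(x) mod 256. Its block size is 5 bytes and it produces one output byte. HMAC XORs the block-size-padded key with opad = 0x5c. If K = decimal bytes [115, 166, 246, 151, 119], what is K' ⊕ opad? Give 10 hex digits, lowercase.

Key decimal bytes [115, 166, 246, 151, 119] = 73 a6 f6 97 77 is exactly B = 5 bytes: K' = 73 a6 f6 97 77.
XOR each byte with 0x5c: 73⊕5c=2f, a6⊕5c=fa, f6⊕5c=aa, 97⊕5c=cb, 77⊕5c=2b.

2ffaaacb2b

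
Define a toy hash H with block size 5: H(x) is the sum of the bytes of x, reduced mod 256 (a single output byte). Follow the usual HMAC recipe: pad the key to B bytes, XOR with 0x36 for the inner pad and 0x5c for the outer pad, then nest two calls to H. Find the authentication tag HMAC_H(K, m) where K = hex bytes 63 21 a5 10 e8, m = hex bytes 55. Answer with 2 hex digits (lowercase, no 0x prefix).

Key hex bytes 63 21 a5 10 e8 is exactly B = 5 bytes: K' = 63 21 a5 10 e8.
K' ⊕ ipad = 55 17 93 26 de.  K' ⊕ opad = 3f 7d f9 4c b4.
Inner input = (K'⊕ipad) ∥ m = 55 17 93 26 de ∥ 55.
Inner hash: sum = 85+23+147+38+222+85 = 600; mod 256 = 88 → 58.
Outer input = (K'⊕opad) ∥ inner = 3f 7d f9 4c b4 ∥ 58.
Outer hash (tag): sum = 63+125+249+76+180+88 = 781; mod 256 = 13 → 0d.

0d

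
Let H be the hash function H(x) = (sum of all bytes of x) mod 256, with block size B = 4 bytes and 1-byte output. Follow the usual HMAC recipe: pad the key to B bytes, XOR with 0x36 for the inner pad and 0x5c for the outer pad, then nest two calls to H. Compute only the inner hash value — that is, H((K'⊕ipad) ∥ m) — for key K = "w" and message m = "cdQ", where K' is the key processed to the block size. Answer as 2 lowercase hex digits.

Key "w" = 77 is 1 byte ≤ B = 4; zero-pad to 4 bytes: K' = 77 00 00 00.
K' ⊕ ipad = 41 36 36 36.
Inner input = 41 36 36 36 ∥ 63 64 51.
Inner hash: sum = 65+54+54+54+99+100+81 = 507; mod 256 = 251 → fb.

fb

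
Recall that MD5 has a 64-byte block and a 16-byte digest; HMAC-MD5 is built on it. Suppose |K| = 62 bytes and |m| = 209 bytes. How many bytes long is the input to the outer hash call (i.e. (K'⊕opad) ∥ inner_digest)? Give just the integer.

Key is 62 ≤ 64 bytes, zero-padded: |K'| = 64.
Outer input = (K'⊕opad) ∥ H(inner) → 64 + 16 = 80 bytes.

80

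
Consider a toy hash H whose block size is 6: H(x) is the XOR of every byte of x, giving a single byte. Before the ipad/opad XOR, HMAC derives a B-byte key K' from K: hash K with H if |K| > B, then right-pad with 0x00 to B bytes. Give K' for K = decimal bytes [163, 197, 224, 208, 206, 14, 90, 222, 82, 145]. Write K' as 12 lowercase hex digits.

d10000000000

|K| = 10 > B = 6, so first hash the key.
H(K): XOR a3⊕c5⊕e0⊕d0⊕ce⊕0e⊕5a⊕de⊕52⊕91 = d1.
Zero-pad H(K) = d1 to 6 bytes: K' = d1 00 00 00 00 00.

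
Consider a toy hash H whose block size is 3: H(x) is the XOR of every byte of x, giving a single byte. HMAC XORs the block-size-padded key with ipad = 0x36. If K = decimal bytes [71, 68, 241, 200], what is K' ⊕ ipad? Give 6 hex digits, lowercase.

Key decimal bytes [71, 68, 241, 200] = 47 44 f1 c8 is 4 bytes > B = 3, so hash it first: H(key) = 3a, then zero-pad to 3 bytes: K' = 3a 00 00.
XOR each byte with 0x36: 3a⊕36=0c, 00⊕36=36, 00⊕36=36.

0c3636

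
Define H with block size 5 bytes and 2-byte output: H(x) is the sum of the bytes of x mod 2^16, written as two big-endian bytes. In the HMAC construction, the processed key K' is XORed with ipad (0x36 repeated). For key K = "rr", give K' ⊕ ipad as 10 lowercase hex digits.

Key "rr" = 72 72 is 2 bytes ≤ B = 5; zero-pad to 5 bytes: K' = 72 72 00 00 00.
XOR each byte with 0x36: 72⊕36=44, 72⊕36=44, 00⊕36=36, 00⊕36=36, 00⊕36=36.

4444363636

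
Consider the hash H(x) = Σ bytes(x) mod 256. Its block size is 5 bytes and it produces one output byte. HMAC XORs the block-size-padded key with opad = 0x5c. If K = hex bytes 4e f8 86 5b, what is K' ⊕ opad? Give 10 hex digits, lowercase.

12a4da075c

Key hex bytes 4e f8 86 5b is 4 bytes ≤ B = 5; zero-pad to 5 bytes: K' = 4e f8 86 5b 00.
XOR each byte with 0x5c: 4e⊕5c=12, f8⊕5c=a4, 86⊕5c=da, 5b⊕5c=07, 00⊕5c=5c.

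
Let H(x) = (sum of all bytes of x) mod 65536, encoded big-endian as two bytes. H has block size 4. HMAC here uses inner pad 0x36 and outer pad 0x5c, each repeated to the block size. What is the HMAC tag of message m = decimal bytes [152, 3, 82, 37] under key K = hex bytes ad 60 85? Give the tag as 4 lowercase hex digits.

Key hex bytes ad 60 85 is 3 bytes ≤ B = 4; zero-pad to 4 bytes: K' = ad 60 85 00.
K' ⊕ ipad = 9b 56 b3 36.  K' ⊕ opad = f1 3c d9 5c.
Inner input = (K'⊕ipad) ∥ m = 9b 56 b3 36 ∥ 98 03 52 25.
Inner hash: sum = 155+86+179+54+152+3+82+37 = 748 → 02 ec.
Outer input = (K'⊕opad) ∥ inner = f1 3c d9 5c ∥ 02 ec.
Outer hash (tag): sum = 241+60+217+92+2+236 = 848 → 03 50.

0350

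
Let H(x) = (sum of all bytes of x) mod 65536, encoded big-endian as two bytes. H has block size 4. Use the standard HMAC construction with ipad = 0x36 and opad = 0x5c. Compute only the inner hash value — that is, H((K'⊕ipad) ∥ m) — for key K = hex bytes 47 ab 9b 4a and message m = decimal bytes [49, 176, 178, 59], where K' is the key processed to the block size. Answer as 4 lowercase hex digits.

Key hex bytes 47 ab 9b 4a is exactly B = 4 bytes: K' = 47 ab 9b 4a.
K' ⊕ ipad = 71 9d ad 7c.
Inner input = 71 9d ad 7c ∥ 31 b0 b2 3b.
Inner hash: sum = 113+157+173+124+49+176+178+59 = 1029 → 04 05.

0405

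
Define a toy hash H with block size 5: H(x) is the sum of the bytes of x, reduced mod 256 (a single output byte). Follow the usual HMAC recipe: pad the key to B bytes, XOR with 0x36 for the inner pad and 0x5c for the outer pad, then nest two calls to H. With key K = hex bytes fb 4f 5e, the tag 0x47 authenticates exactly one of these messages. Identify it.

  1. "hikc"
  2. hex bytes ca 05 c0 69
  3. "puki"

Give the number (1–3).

3

Key hex bytes fb 4f 5e is 3 bytes ≤ B = 5; zero-pad to 5 bytes: K' = fb 4f 5e 00 00.
K' ⊕ ipad = cd 79 68 36 36; K' ⊕ opad = a7 13 02 5c 5c.
m1: inner = H(cd 79 68 36 36 68 69 6b 63) = b9; tag = H(a7 13 02 5c 5c b9) = 2d
m2: inner = H(cd 79 68 36 36 ca 05 c0 69) = 12; tag = H(a7 13 02 5c 5c 12) = 86
m3: inner = H(cd 79 68 36 36 70 75 6b 69) = d3; tag = H(a7 13 02 5c 5c d3) = 47 ← matches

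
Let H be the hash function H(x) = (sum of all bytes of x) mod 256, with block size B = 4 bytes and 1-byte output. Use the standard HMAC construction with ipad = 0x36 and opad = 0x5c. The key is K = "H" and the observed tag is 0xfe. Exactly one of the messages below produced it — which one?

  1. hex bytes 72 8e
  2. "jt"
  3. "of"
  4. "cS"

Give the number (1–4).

Key "H" = 48 is 1 byte ≤ B = 4; zero-pad to 4 bytes: K' = 48 00 00 00.
K' ⊕ ipad = 7e 36 36 36; K' ⊕ opad = 14 5c 5c 5c.
m1: inner = H(7e 36 36 36 72 8e) = 20; tag = H(14 5c 5c 5c 20) = 48
m2: inner = H(7e 36 36 36 6a 74) = fe; tag = H(14 5c 5c 5c fe) = 26
m3: inner = H(7e 36 36 36 6f 66) = f5; tag = H(14 5c 5c 5c f5) = 1d
m4: inner = H(7e 36 36 36 63 53) = d6; tag = H(14 5c 5c 5c d6) = fe ← matches

4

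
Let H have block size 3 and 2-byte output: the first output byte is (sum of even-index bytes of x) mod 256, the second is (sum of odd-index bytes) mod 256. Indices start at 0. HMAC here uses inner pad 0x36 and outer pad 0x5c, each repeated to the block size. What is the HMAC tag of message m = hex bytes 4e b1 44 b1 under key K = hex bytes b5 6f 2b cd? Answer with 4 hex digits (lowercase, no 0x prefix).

b4ce

Key hex bytes b5 6f 2b cd is 4 bytes > B = 3, so hash it first: H(key) = e0 3c, then zero-pad to 3 bytes: K' = e0 3c 00.
K' ⊕ ipad = d6 0a 36.  K' ⊕ opad = bc 60 5c.
Inner input = (K'⊕ipad) ∥ m = d6 0a 36 ∥ 4e b1 44 b1.
Inner hash: even-index sum = 622 mod 256 = 110; odd-index sum = 156 mod 256 = 156 → 6e 9c.
Outer input = (K'⊕opad) ∥ inner = bc 60 5c ∥ 6e 9c.
Outer hash (tag): even-index sum = 436 mod 256 = 180; odd-index sum = 206 mod 256 = 206 → b4 ce.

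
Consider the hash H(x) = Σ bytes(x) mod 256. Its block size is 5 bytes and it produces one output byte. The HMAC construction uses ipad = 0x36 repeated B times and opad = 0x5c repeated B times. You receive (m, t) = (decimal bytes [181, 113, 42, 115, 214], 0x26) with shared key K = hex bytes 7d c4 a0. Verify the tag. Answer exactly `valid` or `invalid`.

invalid

Key hex bytes 7d c4 a0 is 3 bytes ≤ B = 5; zero-pad to 5 bytes: K' = 7d c4 a0 00 00.
K' ⊕ ipad = 4b f2 96 36 36; K' ⊕ opad = 21 98 fc 5c 5c.
Inner hash: sum = 75+242+150+54+54+181+113+42+115+214 = 1240; mod 256 = 216 → d8.
Outer hash (recomputed tag): sum = 33+152+252+92+92+216 = 837; mod 256 = 69 → 45.
Recomputed tag = 45; claimed = 26 → mismatch.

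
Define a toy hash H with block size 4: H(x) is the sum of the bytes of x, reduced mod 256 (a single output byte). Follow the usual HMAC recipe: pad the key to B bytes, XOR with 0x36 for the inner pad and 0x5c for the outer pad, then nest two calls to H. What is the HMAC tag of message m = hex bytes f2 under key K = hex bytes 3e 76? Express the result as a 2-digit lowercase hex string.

ea

Key hex bytes 3e 76 is 2 bytes ≤ B = 4; zero-pad to 4 bytes: K' = 3e 76 00 00.
K' ⊕ ipad = 08 40 36 36.  K' ⊕ opad = 62 2a 5c 5c.
Inner input = (K'⊕ipad) ∥ m = 08 40 36 36 ∥ f2.
Inner hash: sum = 8+64+54+54+242 = 422; mod 256 = 166 → a6.
Outer input = (K'⊕opad) ∥ inner = 62 2a 5c 5c ∥ a6.
Outer hash (tag): sum = 98+42+92+92+166 = 490; mod 256 = 234 → ea.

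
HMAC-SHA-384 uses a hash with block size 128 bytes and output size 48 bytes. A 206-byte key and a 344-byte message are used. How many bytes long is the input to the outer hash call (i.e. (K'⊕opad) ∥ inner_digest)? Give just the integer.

176

Key is 206 > 128 bytes, so it is hashed to 48 bytes then zero-padded to 128: |K'| = 128.
Outer input = (K'⊕opad) ∥ H(inner) → 128 + 48 = 176 bytes.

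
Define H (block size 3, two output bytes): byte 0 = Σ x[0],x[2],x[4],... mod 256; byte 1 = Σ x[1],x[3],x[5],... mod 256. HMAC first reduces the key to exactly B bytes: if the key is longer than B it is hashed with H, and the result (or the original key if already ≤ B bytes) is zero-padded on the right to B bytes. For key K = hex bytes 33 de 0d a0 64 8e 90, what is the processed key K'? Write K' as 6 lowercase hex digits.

340c00

|K| = 7 > B = 3, so first hash the key.
H(K): even-index sum = 308 mod 256 = 52; odd-index sum = 524 mod 256 = 12 → 34 0c.
Zero-pad H(K) = 34 0c to 3 bytes: K' = 34 0c 00.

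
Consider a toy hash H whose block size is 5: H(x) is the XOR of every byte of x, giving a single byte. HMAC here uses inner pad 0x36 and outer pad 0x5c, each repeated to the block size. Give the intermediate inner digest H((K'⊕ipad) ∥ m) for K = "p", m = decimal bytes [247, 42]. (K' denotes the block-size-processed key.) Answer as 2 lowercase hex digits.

Key "p" = 70 is 1 byte ≤ B = 5; zero-pad to 5 bytes: K' = 70 00 00 00 00.
K' ⊕ ipad = 46 36 36 36 36.
Inner input = 46 36 36 36 36 ∥ f7 2a.
Inner hash: XOR 46⊕36⊕36⊕36⊕36⊕f7⊕2a = 9b.

9b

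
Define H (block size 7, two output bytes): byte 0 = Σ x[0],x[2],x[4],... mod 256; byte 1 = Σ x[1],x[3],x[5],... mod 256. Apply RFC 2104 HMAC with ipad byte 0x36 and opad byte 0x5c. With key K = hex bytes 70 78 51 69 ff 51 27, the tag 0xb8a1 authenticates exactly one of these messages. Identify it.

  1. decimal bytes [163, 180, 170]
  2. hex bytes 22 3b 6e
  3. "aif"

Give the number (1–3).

1

Key hex bytes 70 78 51 69 ff 51 27 is exactly B = 7 bytes: K' = 70 78 51 69 ff 51 27.
K' ⊕ ipad = 46 4e 67 5f c9 67 11; K' ⊕ opad = 2c 24 0d 35 a3 0d 7b.
m1: inner = H(46 4e 67 5f c9 67 11 a3 b4 aa) = 3b 61; tag = H(2c 24 0d 35 a3 0d 7b 3b 61) = b8a1 ← matches
m2: inner = H(46 4e 67 5f c9 67 11 22 3b 6e) = c2 a4; tag = H(2c 24 0d 35 a3 0d 7b c2 a4) = fb28
m3: inner = H(46 4e 67 5f c9 67 11 61 69 66) = f0 db; tag = H(2c 24 0d 35 a3 0d 7b f0 db) = 3256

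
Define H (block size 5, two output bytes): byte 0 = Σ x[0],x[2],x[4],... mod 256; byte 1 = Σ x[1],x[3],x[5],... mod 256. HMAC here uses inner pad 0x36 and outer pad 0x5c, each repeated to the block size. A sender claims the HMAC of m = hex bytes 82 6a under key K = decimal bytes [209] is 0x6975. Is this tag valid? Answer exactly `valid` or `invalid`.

Key decimal bytes [209] = d1 is 1 byte ≤ B = 5; zero-pad to 5 bytes: K' = d1 00 00 00 00.
K' ⊕ ipad = e7 36 36 36 36; K' ⊕ opad = 8d 5c 5c 5c 5c.
Inner hash: even-index sum = 445 mod 256 = 189; odd-index sum = 238 mod 256 = 238 → bd ee.
Outer hash (recomputed tag): even-index sum = 563 mod 256 = 51; odd-index sum = 373 mod 256 = 117 → 33 75.
Recomputed tag = 3375; claimed = 6975 → mismatch.

invalid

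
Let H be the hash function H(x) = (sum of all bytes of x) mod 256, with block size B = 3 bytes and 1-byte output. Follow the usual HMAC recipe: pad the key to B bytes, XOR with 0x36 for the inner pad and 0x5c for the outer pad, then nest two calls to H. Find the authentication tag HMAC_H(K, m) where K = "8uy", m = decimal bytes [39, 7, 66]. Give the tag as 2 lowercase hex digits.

Key "8uy" = 38 75 79 is exactly B = 3 bytes: K' = 38 75 79.
K' ⊕ ipad = 0e 43 4f.  K' ⊕ opad = 64 29 25.
Inner input = (K'⊕ipad) ∥ m = 0e 43 4f ∥ 27 07 42.
Inner hash: sum = 14+67+79+39+7+66 = 272; mod 256 = 16 → 10.
Outer input = (K'⊕opad) ∥ inner = 64 29 25 ∥ 10.
Outer hash (tag): sum = 100+41+37+16 = 194 → c2.

c2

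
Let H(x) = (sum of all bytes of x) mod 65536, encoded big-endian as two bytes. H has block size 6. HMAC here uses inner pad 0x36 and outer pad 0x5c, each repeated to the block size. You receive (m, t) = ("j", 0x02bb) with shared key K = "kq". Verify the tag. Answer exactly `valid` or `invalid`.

valid

Key "kq" = 6b 71 is 2 bytes ≤ B = 6; zero-pad to 6 bytes: K' = 6b 71 00 00 00 00.
K' ⊕ ipad = 5d 47 36 36 36 36; K' ⊕ opad = 37 2d 5c 5c 5c 5c.
Inner hash: sum = 93+71+54+54+54+54+106 = 486 → 01 e6.
Outer hash (recomputed tag): sum = 55+45+92+92+92+92+1+230 = 699 → 02 bb.
Recomputed tag = 02bb; claimed = 02bb → match.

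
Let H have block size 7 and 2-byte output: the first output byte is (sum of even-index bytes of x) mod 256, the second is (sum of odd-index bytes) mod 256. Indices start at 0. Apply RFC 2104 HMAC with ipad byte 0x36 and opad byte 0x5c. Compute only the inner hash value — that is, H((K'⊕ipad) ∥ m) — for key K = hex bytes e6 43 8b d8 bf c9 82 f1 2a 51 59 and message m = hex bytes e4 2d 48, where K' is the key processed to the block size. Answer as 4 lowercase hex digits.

d2a8

Key hex bytes e6 43 8b d8 bf c9 82 f1 2a 51 59 is 11 bytes > B = 7, so hash it first: H(key) = 35 26, then zero-pad to 7 bytes: K' = 35 26 00 00 00 00 00.
K' ⊕ ipad = 03 10 36 36 36 36 36.
Inner input = 03 10 36 36 36 36 36 ∥ e4 2d 48.
Inner hash: even-index sum = 210 mod 256 = 210; odd-index sum = 424 mod 256 = 168 → d2 a8.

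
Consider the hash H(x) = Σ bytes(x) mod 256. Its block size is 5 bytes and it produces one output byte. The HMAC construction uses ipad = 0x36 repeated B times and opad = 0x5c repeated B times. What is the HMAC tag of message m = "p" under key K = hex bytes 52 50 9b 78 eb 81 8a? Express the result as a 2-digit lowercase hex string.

Key hex bytes 52 50 9b 78 eb 81 8a is 7 bytes > B = 5, so hash it first: H(key) = ab, then zero-pad to 5 bytes: K' = ab 00 00 00 00.
K' ⊕ ipad = 9d 36 36 36 36.  K' ⊕ opad = f7 5c 5c 5c 5c.
Inner input = (K'⊕ipad) ∥ m = 9d 36 36 36 36 ∥ 70.
Inner hash: sum = 157+54+54+54+54+112 = 485; mod 256 = 229 → e5.
Outer input = (K'⊕opad) ∥ inner = f7 5c 5c 5c 5c ∥ e5.
Outer hash (tag): sum = 247+92+92+92+92+229 = 844; mod 256 = 76 → 4c.

4c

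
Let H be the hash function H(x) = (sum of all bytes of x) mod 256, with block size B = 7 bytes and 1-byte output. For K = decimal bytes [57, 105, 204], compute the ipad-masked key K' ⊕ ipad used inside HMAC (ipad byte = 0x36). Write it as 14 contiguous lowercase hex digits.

Key decimal bytes [57, 105, 204] = 39 69 cc is 3 bytes ≤ B = 7; zero-pad to 7 bytes: K' = 39 69 cc 00 00 00 00.
XOR each byte with 0x36: 39⊕36=0f, 69⊕36=5f, cc⊕36=fa, 00⊕36=36, 00⊕36=36, 00⊕36=36, 00⊕36=36.

0f5ffa36363636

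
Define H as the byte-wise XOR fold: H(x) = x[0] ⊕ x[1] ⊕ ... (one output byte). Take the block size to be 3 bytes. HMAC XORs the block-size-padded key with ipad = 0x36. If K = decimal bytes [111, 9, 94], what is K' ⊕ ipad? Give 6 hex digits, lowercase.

593f68

Key decimal bytes [111, 9, 94] = 6f 09 5e is exactly B = 3 bytes: K' = 6f 09 5e.
XOR each byte with 0x36: 6f⊕36=59, 09⊕36=3f, 5e⊕36=68.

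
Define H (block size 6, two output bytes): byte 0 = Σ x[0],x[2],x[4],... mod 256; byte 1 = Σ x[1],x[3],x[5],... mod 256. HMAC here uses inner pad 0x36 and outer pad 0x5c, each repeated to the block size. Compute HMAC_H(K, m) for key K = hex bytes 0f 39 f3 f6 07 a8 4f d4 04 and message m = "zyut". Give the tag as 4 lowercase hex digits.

7da5

Key hex bytes 0f 39 f3 f6 07 a8 4f d4 04 is 9 bytes > B = 6, so hash it first: H(key) = 5c ab, then zero-pad to 6 bytes: K' = 5c ab 00 00 00 00.
K' ⊕ ipad = 6a 9d 36 36 36 36.  K' ⊕ opad = 00 f7 5c 5c 5c 5c.
Inner input = (K'⊕ipad) ∥ m = 6a 9d 36 36 36 36 ∥ 7a 79 75 74.
Inner hash: even-index sum = 453 mod 256 = 197; odd-index sum = 502 mod 256 = 246 → c5 f6.
Outer input = (K'⊕opad) ∥ inner = 00 f7 5c 5c 5c 5c ∥ c5 f6.
Outer hash (tag): even-index sum = 381 mod 256 = 125; odd-index sum = 677 mod 256 = 165 → 7d a5.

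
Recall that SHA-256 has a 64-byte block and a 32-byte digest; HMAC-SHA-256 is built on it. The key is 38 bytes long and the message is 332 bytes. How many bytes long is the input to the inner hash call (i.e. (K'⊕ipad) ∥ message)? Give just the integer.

396

Key is 38 ≤ 64 bytes, zero-padded: |K'| = 64.
Inner input = (K'⊕ipad) ∥ m → 64 + 332 = 396 bytes.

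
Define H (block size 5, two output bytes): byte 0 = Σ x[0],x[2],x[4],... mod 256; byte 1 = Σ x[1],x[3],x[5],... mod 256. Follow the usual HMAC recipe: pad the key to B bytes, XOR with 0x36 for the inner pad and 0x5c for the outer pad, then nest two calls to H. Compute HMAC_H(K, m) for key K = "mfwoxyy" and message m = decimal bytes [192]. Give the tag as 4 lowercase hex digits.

Key "mfwoxyy" = 6d 66 77 6f 78 79 79 is 7 bytes > B = 5, so hash it first: H(key) = d5 4e, then zero-pad to 5 bytes: K' = d5 4e 00 00 00.
K' ⊕ ipad = e3 78 36 36 36.  K' ⊕ opad = 89 12 5c 5c 5c.
Inner input = (K'⊕ipad) ∥ m = e3 78 36 36 36 ∥ c0.
Inner hash: even-index sum = 335 mod 256 = 79; odd-index sum = 366 mod 256 = 110 → 4f 6e.
Outer input = (K'⊕opad) ∥ inner = 89 12 5c 5c 5c ∥ 4f 6e.
Outer hash (tag): even-index sum = 431 mod 256 = 175; odd-index sum = 189 mod 256 = 189 → af bd.

afbd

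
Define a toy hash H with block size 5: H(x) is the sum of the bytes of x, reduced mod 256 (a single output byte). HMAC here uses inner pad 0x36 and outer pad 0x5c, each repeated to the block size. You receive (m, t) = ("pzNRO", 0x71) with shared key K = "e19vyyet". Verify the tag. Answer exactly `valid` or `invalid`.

Key "e19vyyet" = 65 31 39 76 79 79 65 74 is 8 bytes > B = 5, so hash it first: H(key) = 10, then zero-pad to 5 bytes: K' = 10 00 00 00 00.
K' ⊕ ipad = 26 36 36 36 36; K' ⊕ opad = 4c 5c 5c 5c 5c.
Inner hash: sum = 38+54+54+54+54+112+122+78+82+79 = 727; mod 256 = 215 → d7.
Outer hash (recomputed tag): sum = 76+92+92+92+92+215 = 659; mod 256 = 147 → 93.
Recomputed tag = 93; claimed = 71 → mismatch.

invalid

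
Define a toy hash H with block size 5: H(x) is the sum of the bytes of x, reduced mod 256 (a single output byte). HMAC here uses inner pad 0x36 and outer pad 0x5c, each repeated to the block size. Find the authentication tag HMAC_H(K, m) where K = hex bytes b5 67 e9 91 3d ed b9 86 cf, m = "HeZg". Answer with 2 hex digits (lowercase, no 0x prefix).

40

Key hex bytes b5 67 e9 91 3d ed b9 86 cf is 9 bytes > B = 5, so hash it first: H(key) = ce, then zero-pad to 5 bytes: K' = ce 00 00 00 00.
K' ⊕ ipad = f8 36 36 36 36.  K' ⊕ opad = 92 5c 5c 5c 5c.
Inner input = (K'⊕ipad) ∥ m = f8 36 36 36 36 ∥ 48 65 5a 67.
Inner hash: sum = 248+54+54+54+54+72+101+90+103 = 830; mod 256 = 62 → 3e.
Outer input = (K'⊕opad) ∥ inner = 92 5c 5c 5c 5c ∥ 3e.
Outer hash (tag): sum = 146+92+92+92+92+62 = 576; mod 256 = 64 → 40.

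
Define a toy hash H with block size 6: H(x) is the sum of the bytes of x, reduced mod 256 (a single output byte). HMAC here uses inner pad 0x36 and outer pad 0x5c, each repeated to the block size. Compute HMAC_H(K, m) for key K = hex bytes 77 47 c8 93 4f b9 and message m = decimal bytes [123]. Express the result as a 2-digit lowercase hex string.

Key hex bytes 77 47 c8 93 4f b9 is exactly B = 6 bytes: K' = 77 47 c8 93 4f b9.
K' ⊕ ipad = 41 71 fe a5 79 8f.  K' ⊕ opad = 2b 1b 94 cf 13 e5.
Inner input = (K'⊕ipad) ∥ m = 41 71 fe a5 79 8f ∥ 7b.
Inner hash: sum = 65+113+254+165+121+143+123 = 984; mod 256 = 216 → d8.
Outer input = (K'⊕opad) ∥ inner = 2b 1b 94 cf 13 e5 ∥ d8.
Outer hash (tag): sum = 43+27+148+207+19+229+216 = 889; mod 256 = 121 → 79.

79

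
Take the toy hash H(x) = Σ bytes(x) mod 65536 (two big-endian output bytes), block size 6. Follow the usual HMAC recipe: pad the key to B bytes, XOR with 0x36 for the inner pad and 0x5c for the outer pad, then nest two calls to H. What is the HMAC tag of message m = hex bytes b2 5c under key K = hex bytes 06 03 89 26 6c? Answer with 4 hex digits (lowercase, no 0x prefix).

Key hex bytes 06 03 89 26 6c is 5 bytes ≤ B = 6; zero-pad to 6 bytes: K' = 06 03 89 26 6c 00.
K' ⊕ ipad = 30 35 bf 10 5a 36.  K' ⊕ opad = 5a 5f d5 7a 30 5c.
Inner input = (K'⊕ipad) ∥ m = 30 35 bf 10 5a 36 ∥ b2 5c.
Inner hash: sum = 48+53+191+16+90+54+178+92 = 722 → 02 d2.
Outer input = (K'⊕opad) ∥ inner = 5a 5f d5 7a 30 5c ∥ 02 d2.
Outer hash (tag): sum = 90+95+213+122+48+92+2+210 = 872 → 03 68.

0368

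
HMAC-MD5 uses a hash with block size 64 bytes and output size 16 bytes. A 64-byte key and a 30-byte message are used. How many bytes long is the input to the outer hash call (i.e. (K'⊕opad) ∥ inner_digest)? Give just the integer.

Key is 64 ≤ 64 bytes, zero-padded: |K'| = 64.
Outer input = (K'⊕opad) ∥ H(inner) → 64 + 16 = 80 bytes.

80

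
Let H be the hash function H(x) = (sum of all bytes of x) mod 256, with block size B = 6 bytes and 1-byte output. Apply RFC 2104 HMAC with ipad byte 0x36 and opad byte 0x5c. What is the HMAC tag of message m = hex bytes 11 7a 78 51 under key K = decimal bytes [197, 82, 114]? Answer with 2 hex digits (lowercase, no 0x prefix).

7a

Key decimal bytes [197, 82, 114] = c5 52 72 is 3 bytes ≤ B = 6; zero-pad to 6 bytes: K' = c5 52 72 00 00 00.
K' ⊕ ipad = f3 64 44 36 36 36.  K' ⊕ opad = 99 0e 2e 5c 5c 5c.
Inner input = (K'⊕ipad) ∥ m = f3 64 44 36 36 36 ∥ 11 7a 78 51.
Inner hash: sum = 243+100+68+54+54+54+17+122+120+81 = 913; mod 256 = 145 → 91.
Outer input = (K'⊕opad) ∥ inner = 99 0e 2e 5c 5c 5c ∥ 91.
Outer hash (tag): sum = 153+14+46+92+92+92+145 = 634; mod 256 = 122 → 7a.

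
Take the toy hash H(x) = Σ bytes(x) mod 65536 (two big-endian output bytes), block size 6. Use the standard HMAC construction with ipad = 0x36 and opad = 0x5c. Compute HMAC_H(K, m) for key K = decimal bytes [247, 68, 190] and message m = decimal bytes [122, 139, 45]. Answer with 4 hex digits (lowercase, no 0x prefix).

034b

Key decimal bytes [247, 68, 190] = f7 44 be is 3 bytes ≤ B = 6; zero-pad to 6 bytes: K' = f7 44 be 00 00 00.
K' ⊕ ipad = c1 72 88 36 36 36.  K' ⊕ opad = ab 18 e2 5c 5c 5c.
Inner input = (K'⊕ipad) ∥ m = c1 72 88 36 36 36 ∥ 7a 8b 2d.
Inner hash: sum = 193+114+136+54+54+54+122+139+45 = 911 → 03 8f.
Outer input = (K'⊕opad) ∥ inner = ab 18 e2 5c 5c 5c ∥ 03 8f.
Outer hash (tag): sum = 171+24+226+92+92+92+3+143 = 843 → 03 4b.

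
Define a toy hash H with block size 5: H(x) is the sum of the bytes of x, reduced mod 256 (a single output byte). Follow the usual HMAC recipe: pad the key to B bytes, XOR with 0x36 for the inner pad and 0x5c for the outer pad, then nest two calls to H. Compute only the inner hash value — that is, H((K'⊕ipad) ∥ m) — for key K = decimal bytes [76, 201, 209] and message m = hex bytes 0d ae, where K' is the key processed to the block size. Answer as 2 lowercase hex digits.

87

Key decimal bytes [76, 201, 209] = 4c c9 d1 is 3 bytes ≤ B = 5; zero-pad to 5 bytes: K' = 4c c9 d1 00 00.
K' ⊕ ipad = 7a ff e7 36 36.
Inner input = 7a ff e7 36 36 ∥ 0d ae.
Inner hash: sum = 122+255+231+54+54+13+174 = 903; mod 256 = 135 → 87.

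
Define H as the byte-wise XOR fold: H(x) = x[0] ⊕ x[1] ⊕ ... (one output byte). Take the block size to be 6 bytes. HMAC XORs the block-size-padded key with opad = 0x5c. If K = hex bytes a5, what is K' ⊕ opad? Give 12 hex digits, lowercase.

Key hex bytes a5 is 1 byte ≤ B = 6; zero-pad to 6 bytes: K' = a5 00 00 00 00 00.
XOR each byte with 0x5c: a5⊕5c=f9, 00⊕5c=5c, 00⊕5c=5c, 00⊕5c=5c, 00⊕5c=5c, 00⊕5c=5c.

f95c5c5c5c5c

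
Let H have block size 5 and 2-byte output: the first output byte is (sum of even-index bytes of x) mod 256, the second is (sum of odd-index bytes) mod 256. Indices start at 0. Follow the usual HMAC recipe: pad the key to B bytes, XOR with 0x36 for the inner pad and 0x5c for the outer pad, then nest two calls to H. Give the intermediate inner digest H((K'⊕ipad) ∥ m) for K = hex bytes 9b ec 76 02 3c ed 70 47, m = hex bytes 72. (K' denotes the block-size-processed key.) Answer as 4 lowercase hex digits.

Key hex bytes 9b ec 76 02 3c ed 70 47 is 8 bytes > B = 5, so hash it first: H(key) = bd 22, then zero-pad to 5 bytes: K' = bd 22 00 00 00.
K' ⊕ ipad = 8b 14 36 36 36.
Inner input = 8b 14 36 36 36 ∥ 72.
Inner hash: even-index sum = 247 mod 256 = 247; odd-index sum = 188 mod 256 = 188 → f7 bc.

f7bc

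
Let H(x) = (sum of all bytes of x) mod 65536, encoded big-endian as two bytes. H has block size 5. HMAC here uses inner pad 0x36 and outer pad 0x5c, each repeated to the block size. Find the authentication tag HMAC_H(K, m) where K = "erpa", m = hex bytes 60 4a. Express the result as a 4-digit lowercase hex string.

0142

Key "erpa" = 65 72 70 61 is 4 bytes ≤ B = 5; zero-pad to 5 bytes: K' = 65 72 70 61 00.
K' ⊕ ipad = 53 44 46 57 36.  K' ⊕ opad = 39 2e 2c 3d 5c.
Inner input = (K'⊕ipad) ∥ m = 53 44 46 57 36 ∥ 60 4a.
Inner hash: sum = 83+68+70+87+54+96+74 = 532 → 02 14.
Outer input = (K'⊕opad) ∥ inner = 39 2e 2c 3d 5c ∥ 02 14.
Outer hash (tag): sum = 57+46+44+61+92+2+20 = 322 → 01 42.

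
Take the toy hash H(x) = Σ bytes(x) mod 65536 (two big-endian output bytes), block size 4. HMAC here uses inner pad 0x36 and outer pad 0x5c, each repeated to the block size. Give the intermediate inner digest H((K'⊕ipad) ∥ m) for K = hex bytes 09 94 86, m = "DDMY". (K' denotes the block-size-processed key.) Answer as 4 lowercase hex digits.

Key hex bytes 09 94 86 is 3 bytes ≤ B = 4; zero-pad to 4 bytes: K' = 09 94 86 00.
K' ⊕ ipad = 3f a2 b0 36.
Inner input = 3f a2 b0 36 ∥ 44 44 4d 59.
Inner hash: sum = 63+162+176+54+68+68+77+89 = 757 → 02 f5.

02f5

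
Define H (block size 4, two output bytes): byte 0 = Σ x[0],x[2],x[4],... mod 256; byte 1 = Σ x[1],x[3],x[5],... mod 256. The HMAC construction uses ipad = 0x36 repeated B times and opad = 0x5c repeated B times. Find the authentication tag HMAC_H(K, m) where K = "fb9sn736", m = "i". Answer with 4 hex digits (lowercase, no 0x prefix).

8d24

Key "fb9sn736" = 66 62 39 73 6e 37 33 36 is 8 bytes > B = 4, so hash it first: H(key) = 40 42, then zero-pad to 4 bytes: K' = 40 42 00 00.
K' ⊕ ipad = 76 74 36 36.  K' ⊕ opad = 1c 1e 5c 5c.
Inner input = (K'⊕ipad) ∥ m = 76 74 36 36 ∥ 69.
Inner hash: even-index sum = 277 mod 256 = 21; odd-index sum = 170 mod 256 = 170 → 15 aa.
Outer input = (K'⊕opad) ∥ inner = 1c 1e 5c 5c ∥ 15 aa.
Outer hash (tag): even-index sum = 141 mod 256 = 141; odd-index sum = 292 mod 256 = 36 → 8d 24.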